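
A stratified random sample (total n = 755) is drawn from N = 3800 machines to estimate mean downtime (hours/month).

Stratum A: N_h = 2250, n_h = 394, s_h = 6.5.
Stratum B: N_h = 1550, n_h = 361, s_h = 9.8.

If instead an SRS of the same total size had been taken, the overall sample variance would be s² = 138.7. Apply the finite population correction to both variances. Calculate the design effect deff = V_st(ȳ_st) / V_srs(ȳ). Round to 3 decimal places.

V̂(ȳ_st) = Σ W_h² (1 − n_h/N_h) s_h²/n_h, with W_h = N_h/N and N = 3800:
  stratum A: (2250/3800)²·(1 − 394/2250)·6.5²/394 = 0.0310116
  stratum B: (1550/3800)²·(1 − 361/1550)·9.8²/361 = 0.033954
V_st = 0.0649656
V_srs = (1 − 755/3800)·138.7/755 = 0.147209
deff = V_st / V_srs = 0.0649656/0.147209 = 0.4413

deff ≈ 0.441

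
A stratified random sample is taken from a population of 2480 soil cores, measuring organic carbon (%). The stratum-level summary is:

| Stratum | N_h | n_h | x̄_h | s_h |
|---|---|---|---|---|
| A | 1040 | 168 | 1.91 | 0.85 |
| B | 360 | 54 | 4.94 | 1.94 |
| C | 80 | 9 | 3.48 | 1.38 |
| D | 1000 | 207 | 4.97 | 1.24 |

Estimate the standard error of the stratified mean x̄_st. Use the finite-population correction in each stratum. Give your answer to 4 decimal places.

V̂(x̄_st) = Σ W_h² (1 − n_h/N_h) s_h²/n_h, with W_h = N_h/N and N = 2480:
  stratum A: (1040/2480)²·(1 − 168/1040)·0.85²/168 = 0.000634125
  stratum B: (360/2480)²·(1 − 54/360)·1.94²/54 = 0.00124833
  stratum C: (80/2480)²·(1 − 9/80)·1.38²/9 = 0.000195416
  stratum D: (1000/2480)²·(1 − 207/1000)·1.24²/207 = 0.000957729
V̂(x̄_st) = 0.0030356
SE(x̄_st) = √0.0030356 = 0.0550963

SE(x̄_st) ≈ 0.0551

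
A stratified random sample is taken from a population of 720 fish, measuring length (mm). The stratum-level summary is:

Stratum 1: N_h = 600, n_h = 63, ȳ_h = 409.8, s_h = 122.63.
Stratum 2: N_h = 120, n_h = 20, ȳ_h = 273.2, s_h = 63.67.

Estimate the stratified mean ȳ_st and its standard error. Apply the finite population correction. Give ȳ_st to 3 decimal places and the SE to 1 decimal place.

ȳ_st ≈ 387.033, SE ≈ 12.4

ȳ_st = Σ W_h ȳ_h = (600·409.8 + 120·273.2)/720 = 387.03333
V̂(ȳ_st) = Σ W_h² (1 − n_h/N_h) s_h²/n_h, with W_h = N_h/N and N = 720:
  stratum 1: (600/720)²·(1 − 63/600)·122.63²/63 = 148.359
  stratum 2: (120/720)²·(1 − 20/120)·63.67²/20 = 4.69198
V̂(ȳ_st) = 153.051
SE(ȳ_st) = √153.051 = 12.3714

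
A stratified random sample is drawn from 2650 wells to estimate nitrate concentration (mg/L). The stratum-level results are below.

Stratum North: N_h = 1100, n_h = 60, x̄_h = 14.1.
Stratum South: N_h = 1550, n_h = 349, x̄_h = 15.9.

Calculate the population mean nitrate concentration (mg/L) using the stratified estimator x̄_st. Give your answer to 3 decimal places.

x̄_st ≈ 15.153

N = Σ N_h = 2650. Stratum weights W_h = N_h/N.
x̄_st = (1100·14.1 + 1550·15.9) / 2650 = 15.15283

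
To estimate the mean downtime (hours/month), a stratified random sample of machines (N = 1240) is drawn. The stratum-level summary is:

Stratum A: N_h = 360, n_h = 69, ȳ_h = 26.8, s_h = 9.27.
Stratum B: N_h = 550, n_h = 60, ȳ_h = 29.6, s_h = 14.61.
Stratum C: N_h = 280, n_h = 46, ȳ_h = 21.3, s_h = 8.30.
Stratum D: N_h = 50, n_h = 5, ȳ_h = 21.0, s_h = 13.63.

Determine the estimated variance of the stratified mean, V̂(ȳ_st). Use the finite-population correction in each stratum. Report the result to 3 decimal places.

V̂(ȳ_st) = Σ W_h² (1 − n_h/N_h) s_h²/n_h, with W_h = N_h/N and N = 1240:
  stratum A: (360/1240)²·(1 − 69/360)·9.27²/69 = 0.0848521
  stratum B: (550/1240)²·(1 − 60/550)·14.61²/60 = 0.62354
  stratum C: (280/1240)²·(1 − 46/280)·8.30²/46 = 0.0638159
  stratum D: (50/1240)²·(1 − 5/50)·13.63²/5 = 0.0543702
V̂(ȳ_st) = 0.826579

V̂(ȳ_st) ≈ 0.827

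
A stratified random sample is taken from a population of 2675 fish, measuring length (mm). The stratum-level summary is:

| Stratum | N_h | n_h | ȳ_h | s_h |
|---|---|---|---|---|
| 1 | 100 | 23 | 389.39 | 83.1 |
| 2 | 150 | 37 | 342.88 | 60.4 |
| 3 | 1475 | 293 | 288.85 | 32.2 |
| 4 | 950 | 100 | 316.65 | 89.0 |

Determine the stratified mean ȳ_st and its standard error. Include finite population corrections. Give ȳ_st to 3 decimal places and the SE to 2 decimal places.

ȳ_st = Σ W_h ȳ_h = (100·389.39 + 150·342.88 + 1475·288.85 + 950·316.65)/2675 = 305.51112
V̂(ȳ_st) = Σ W_h² (1 − n_h/N_h) s_h²/n_h, with W_h = N_h/N and N = 2675:
  stratum 1: (100/2675)²·(1 − 23/100)·83.1²/23 = 0.323085
  stratum 2: (150/2675)²·(1 − 37/150)·60.4²/37 = 0.233558
  stratum 3: (1475/2675)²·(1 − 293/1475)·32.2²/293 = 0.862196
  stratum 4: (950/2675)²·(1 − 100/950)·89.0²/100 = 8.93871
V̂(ȳ_st) = 10.3576
SE(ȳ_st) = √10.3576 = 3.21832

ȳ_st ≈ 305.511, SE ≈ 3.22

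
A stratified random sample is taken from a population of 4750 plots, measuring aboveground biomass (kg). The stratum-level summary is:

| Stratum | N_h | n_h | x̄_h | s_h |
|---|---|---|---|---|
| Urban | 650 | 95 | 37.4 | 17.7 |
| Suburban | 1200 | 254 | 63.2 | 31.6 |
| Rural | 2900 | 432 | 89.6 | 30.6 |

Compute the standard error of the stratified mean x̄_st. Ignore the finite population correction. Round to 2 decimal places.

V̂(x̄_st) = Σ W_h² s_h²/n_h, with W_h = N_h/N and N = 4750:
  stratum Urban: (650/4750)²·17.7²/95 = 0.0617536
  stratum Suburban: (1200/4750)²·31.6²/254 = 0.250909
  stratum Rural: (2900/4750)²·30.6²/432 = 0.807919
V̂(x̄_st) = 1.12058
SE(x̄_st) = √1.12058 = 1.05858

SE(x̄_st) ≈ 1.06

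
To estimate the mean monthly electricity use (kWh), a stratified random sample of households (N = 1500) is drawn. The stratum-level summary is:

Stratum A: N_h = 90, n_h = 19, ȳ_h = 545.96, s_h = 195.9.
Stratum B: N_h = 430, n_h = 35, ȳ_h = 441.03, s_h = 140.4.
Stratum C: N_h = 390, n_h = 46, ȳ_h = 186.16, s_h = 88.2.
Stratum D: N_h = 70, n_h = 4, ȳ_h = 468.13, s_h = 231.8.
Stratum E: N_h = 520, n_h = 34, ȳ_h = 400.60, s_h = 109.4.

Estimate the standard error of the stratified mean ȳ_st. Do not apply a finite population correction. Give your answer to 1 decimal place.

V̂(ȳ_st) = Σ W_h² s_h²/n_h, with W_h = N_h/N and N = 1500:
  stratum A: (90/1500)²·195.9²/19 = 7.2714
  stratum B: (430/1500)²·140.4²/35 = 46.2829
  stratum C: (390/1500)²·88.2²/46 = 11.4321
  stratum D: (70/1500)²·231.8²/4 = 29.2537
  stratum E: (520/1500)²·109.4²/34 = 42.3039
V̂(ȳ_st) = 136.544
SE(ȳ_st) = √136.544 = 11.6852

SE(ȳ_st) ≈ 11.7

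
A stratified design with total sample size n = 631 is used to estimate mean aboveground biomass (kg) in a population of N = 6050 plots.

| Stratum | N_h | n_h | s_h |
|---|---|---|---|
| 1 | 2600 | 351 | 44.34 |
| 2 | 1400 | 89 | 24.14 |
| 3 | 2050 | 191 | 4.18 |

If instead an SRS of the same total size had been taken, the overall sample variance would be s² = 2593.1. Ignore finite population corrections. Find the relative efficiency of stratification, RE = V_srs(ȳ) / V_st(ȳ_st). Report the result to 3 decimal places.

RE ≈ 2.945

V̂(ȳ_st) = Σ W_h² s_h²/n_h, with W_h = N_h/N and N = 6050:
  stratum 1: (2600/6050)²·44.34²/351 = 1.03448
  stratum 2: (1400/6050)²·24.14²/89 = 0.350614
  stratum 3: (2050/6050)²·4.18²/191 = 0.0105031
V_st = 1.39559
V_srs = s²/n = 2593.1/631 = 4.10951
Relative efficiency = V_srs / V_st = 4.10951/1.39559 = 2.9446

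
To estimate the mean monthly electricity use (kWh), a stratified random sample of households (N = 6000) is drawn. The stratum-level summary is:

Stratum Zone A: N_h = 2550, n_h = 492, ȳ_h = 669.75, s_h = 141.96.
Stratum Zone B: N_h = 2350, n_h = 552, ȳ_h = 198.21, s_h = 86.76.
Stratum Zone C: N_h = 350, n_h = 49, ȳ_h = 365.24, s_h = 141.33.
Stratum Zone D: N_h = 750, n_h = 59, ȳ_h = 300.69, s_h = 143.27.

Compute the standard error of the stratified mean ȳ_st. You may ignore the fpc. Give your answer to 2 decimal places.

V̂(ȳ_st) = Σ W_h² s_h²/n_h, with W_h = N_h/N and N = 6000:
  stratum Zone A: (2550/6000)²·141.96²/492 = 7.39852
  stratum Zone B: (2350/6000)²·86.76²/552 = 2.09186
  stratum Zone C: (350/6000)²·141.33²/49 = 1.3871
  stratum Zone D: (750/6000)²·143.27²/59 = 5.43599
V̂(ȳ_st) = 16.3135
SE(ȳ_st) = √16.3135 = 4.03899

SE(ȳ_st) ≈ 4.04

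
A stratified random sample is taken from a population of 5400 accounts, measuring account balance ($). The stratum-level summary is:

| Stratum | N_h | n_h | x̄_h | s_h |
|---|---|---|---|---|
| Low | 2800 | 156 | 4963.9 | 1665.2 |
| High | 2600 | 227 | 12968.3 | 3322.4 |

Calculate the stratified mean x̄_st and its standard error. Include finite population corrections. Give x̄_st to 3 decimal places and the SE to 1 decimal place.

x̄_st = Σ W_h x̄_h = (2800·4963.9 + 2600·12968.3)/5400 = 8817.87037
V̂(x̄_st) = Σ W_h² (1 − n_h/N_h) s_h²/n_h, with W_h = N_h/N and N = 5400:
  stratum Low: (2800/5400)²·(1 − 156/2800)·1665.2²/156 = 4512.74
  stratum High: (2600/5400)²·(1 − 227/2600)·3322.4²/227 = 10288.7
V̂(x̄_st) = 14801.5
SE(x̄_st) = √14801.5 = 121.661

x̄_st ≈ 8817.870, SE ≈ 121.7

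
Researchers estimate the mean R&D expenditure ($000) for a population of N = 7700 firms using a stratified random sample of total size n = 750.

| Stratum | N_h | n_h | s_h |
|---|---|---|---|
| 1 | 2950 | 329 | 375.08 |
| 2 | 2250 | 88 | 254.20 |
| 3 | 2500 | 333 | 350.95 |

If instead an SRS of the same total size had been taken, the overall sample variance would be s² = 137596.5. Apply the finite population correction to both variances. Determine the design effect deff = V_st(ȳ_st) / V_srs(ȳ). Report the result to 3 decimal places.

deff ≈ 0.905

V̂(ȳ_st) = Σ W_h² (1 − n_h/N_h) s_h²/n_h, with W_h = N_h/N and N = 7700:
  stratum 1: (2950/7700)²·(1 − 329/2950)·375.08²/329 = 55.7647
  stratum 2: (2250/7700)²·(1 − 88/2250)·254.20²/88 = 60.2456
  stratum 3: (2500/7700)²·(1 − 333/2500)·350.95²/333 = 33.7959
V_st = 149.806
V_srs = (1 − 750/7700)·137596.5/750 = 165.592
deff = V_st / V_srs = 149.806/165.592 = 0.9047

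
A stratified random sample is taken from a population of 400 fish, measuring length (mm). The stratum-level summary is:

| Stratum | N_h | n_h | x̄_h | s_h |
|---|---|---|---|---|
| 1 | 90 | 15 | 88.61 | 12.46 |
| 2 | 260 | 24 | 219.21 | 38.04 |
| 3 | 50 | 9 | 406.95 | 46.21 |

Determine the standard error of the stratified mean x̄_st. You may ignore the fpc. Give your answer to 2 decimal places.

V̂(x̄_st) = Σ W_h² s_h²/n_h, with W_h = N_h/N and N = 400:
  stratum 1: (90/400)²·12.46²/15 = 0.523974
  stratum 2: (260/400)²·38.04²/24 = 25.474
  stratum 3: (50/400)²·46.21²/9 = 3.70723
V̂(x̄_st) = 29.7052
SE(x̄_st) = √29.7052 = 5.45024

SE(x̄_st) ≈ 5.45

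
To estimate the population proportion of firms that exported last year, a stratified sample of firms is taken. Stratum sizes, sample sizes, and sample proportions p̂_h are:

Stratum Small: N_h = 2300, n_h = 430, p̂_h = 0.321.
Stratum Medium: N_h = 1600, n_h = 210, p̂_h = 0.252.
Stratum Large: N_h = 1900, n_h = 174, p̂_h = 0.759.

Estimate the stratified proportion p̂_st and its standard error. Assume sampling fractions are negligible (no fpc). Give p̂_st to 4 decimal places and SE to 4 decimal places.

p̂_st ≈ 0.4454, SE ≈ 0.0162

N = 5800; stratum weights W_h = N_h/N.
p̂_st = Σ W_h p̂_h = (2300·0.321 + 1600·0.252 + 1900·0.759)/5800 = 0.44545
V̂(p̂_st) = Σ W_h² p̂_h(1−p̂_h)/(n_h−1):
  stratum Small: (2300/5800)²·0.321·0.679/429 = 7.98946e-05
  stratum Medium: (1600/5800)²·0.252·0.748/209 = 6.86341e-05
  stratum Large: (1900/5800)²·0.759·0.241/173 = 0.000113466
V̂(p̂_st) = 0.000261994; SE = √V̂ = 0.0161862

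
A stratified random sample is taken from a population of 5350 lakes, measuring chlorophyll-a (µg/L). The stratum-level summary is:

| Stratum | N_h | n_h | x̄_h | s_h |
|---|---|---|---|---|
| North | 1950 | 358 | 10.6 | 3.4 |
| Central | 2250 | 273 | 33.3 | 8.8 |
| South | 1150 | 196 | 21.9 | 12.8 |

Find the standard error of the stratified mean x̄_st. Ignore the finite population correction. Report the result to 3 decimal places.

SE(x̄_st) ≈ 0.305

V̂(x̄_st) = Σ W_h² s_h²/n_h, with W_h = N_h/N and N = 5350:
  stratum North: (1950/5350)²·3.4²/358 = 0.00428979
  stratum Central: (2250/5350)²·8.8²/273 = 0.0501719
  stratum South: (1150/5350)²·12.8²/196 = 0.0386235
V̂(x̄_st) = 0.0930852
SE(x̄_st) = √0.0930852 = 0.305099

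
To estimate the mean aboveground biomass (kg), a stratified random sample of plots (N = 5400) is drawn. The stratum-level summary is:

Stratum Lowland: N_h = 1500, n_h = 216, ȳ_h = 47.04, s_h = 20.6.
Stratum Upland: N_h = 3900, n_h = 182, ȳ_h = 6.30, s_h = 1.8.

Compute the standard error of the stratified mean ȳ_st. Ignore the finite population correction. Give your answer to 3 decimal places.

V̂(ȳ_st) = Σ W_h² s_h²/n_h, with W_h = N_h/N and N = 5400:
  stratum Lowland: (1500/5400)²·20.6²/216 = 0.151592
  stratum Upland: (3900/5400)²·1.8²/182 = 0.00928571
V̂(ȳ_st) = 0.160878
SE(ȳ_st) = √0.160878 = 0.401095

SE(ȳ_st) ≈ 0.401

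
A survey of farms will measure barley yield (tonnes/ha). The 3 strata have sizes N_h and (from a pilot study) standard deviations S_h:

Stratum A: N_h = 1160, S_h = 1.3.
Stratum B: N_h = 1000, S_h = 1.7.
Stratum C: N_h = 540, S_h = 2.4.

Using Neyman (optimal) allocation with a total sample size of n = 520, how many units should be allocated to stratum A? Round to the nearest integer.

174

Neyman allocation: n_h = n · N_h S_h / Σ N_i S_i, with n = 520.
  stratum A: N_h·S_h = 1160·1.3 = 1508.00
  stratum B: N_h·S_h = 1000·1.7 = 1700.00
  stratum C: N_h·S_h = 540·2.4 = 1296.00
Σ N_h S_h = 4504.00
n for stratum A = 520·1508.00/4504.00 = 174.103 → 174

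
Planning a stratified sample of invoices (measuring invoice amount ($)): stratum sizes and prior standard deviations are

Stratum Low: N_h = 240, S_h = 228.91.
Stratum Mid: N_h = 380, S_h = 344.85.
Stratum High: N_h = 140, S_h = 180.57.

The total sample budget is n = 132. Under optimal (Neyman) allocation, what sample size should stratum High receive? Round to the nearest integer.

Neyman allocation: n_h = n · N_h S_h / Σ N_i S_i, with n = 132.
  stratum Low: N_h·S_h = 240·228.91 = 54938.40
  stratum Mid: N_h·S_h = 380·344.85 = 131043.00
  stratum High: N_h·S_h = 140·180.57 = 25279.80
Σ N_h S_h = 211261.20
n for stratum High = 132·25279.80/211261.20 = 15.795 → 16

16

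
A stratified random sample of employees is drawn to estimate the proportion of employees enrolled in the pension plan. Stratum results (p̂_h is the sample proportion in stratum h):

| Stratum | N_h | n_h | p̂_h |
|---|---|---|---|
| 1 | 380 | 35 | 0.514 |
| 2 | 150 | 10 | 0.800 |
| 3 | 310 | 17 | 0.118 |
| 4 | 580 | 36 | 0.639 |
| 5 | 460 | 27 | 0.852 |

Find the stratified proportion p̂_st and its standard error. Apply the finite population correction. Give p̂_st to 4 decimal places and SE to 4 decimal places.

N = 1880; stratum weights W_h = N_h/N.
p̂_st = Σ W_h p̂_h = (380·0.514 + 150·0.800 + 310·0.118 + 580·0.639 + 460·0.852)/1880 = 0.59279
V̂(p̂_st) = Σ W_h² (1 − n_h/N_h) p̂_h(1−p̂_h)/(n_h−1):
  stratum 1: (380/1880)²·(1 − 35/380)·0.514·0.486/34 = 0.000272526
  stratum 2: (150/1880)²·(1 − 10/150)·0.800·0.200/9 = 0.000105628
  stratum 3: (310/1880)²·(1 − 17/310)·0.118·0.882/16 = 0.000167165
  stratum 4: (580/1880)²·(1 − 36/580)·0.639·0.361/35 = 0.000588371
  stratum 5: (460/1880)²·(1 − 27/460)·0.852·0.148/26 = 0.000273312
V̂(p̂_st) = 0.001407; SE = √V̂ = 0.03751

p̂_st ≈ 0.5928, SE ≈ 0.0375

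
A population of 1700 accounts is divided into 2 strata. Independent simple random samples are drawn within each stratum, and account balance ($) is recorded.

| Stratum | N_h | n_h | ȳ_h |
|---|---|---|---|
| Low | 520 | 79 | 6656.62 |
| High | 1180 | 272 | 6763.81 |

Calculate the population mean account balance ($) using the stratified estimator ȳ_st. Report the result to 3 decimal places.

ȳ_st ≈ 6731.022

N = Σ N_h = 1700. Stratum weights W_h = N_h/N.
ȳ_st = (520·6656.62 + 1180·6763.81) / 1700 = 6731.02247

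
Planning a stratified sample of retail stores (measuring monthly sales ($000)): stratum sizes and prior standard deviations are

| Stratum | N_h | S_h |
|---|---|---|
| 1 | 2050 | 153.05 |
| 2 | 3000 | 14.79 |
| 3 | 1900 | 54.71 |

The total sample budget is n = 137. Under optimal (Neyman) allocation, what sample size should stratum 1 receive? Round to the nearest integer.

93

Neyman allocation: n_h = n · N_h S_h / Σ N_i S_i, with n = 137.
  stratum 1: N_h·S_h = 2050·153.05 = 313752.50
  stratum 2: N_h·S_h = 3000·14.79 = 44370.00
  stratum 3: N_h·S_h = 1900·54.71 = 103949.00
Σ N_h S_h = 462071.50
n for stratum 1 = 137·313752.50/462071.50 = 93.025 → 93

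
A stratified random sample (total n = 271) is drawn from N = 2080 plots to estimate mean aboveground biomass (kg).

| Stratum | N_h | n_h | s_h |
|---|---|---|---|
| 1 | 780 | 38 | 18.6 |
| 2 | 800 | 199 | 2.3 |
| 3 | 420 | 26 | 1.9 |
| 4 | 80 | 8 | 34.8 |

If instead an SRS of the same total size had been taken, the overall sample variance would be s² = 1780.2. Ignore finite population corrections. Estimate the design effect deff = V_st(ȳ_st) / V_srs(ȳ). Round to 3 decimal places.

V̂(ȳ_st) = Σ W_h² s_h²/n_h, with W_h = N_h/N and N = 2080:
  stratum 1: (780/2080)²·18.6²/38 = 1.28028
  stratum 2: (800/2080)²·2.3²/199 = 0.00393238
  stratum 3: (420/2080)²·1.9²/26 = 0.00566116
  stratum 4: (80/2080)²·34.8²/8 = 0.223935
V_st = 1.51381
V_srs = s²/n = 1780.2/271 = 6.569
deff = V_st / V_srs = 1.51381/6.569 = 0.2304

deff ≈ 0.230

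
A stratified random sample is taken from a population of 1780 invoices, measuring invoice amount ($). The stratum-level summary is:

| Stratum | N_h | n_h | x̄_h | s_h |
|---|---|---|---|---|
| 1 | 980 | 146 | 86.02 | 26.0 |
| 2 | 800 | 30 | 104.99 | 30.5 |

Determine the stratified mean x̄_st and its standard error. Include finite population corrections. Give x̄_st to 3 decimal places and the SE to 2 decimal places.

x̄_st ≈ 94.546, SE ≈ 2.69

x̄_st = Σ W_h x̄_h = (980·86.02 + 800·104.99)/1780 = 94.54584
V̂(x̄_st) = Σ W_h² (1 − n_h/N_h) s_h²/n_h, with W_h = N_h/N and N = 1780:
  stratum 1: (980/1780)²·(1 − 146/980)·26.0²/146 = 1.19439
  stratum 2: (800/1780)²·(1 − 30/800)·30.5²/30 = 6.02864
V̂(x̄_st) = 7.22303
SE(x̄_st) = √7.22303 = 2.68757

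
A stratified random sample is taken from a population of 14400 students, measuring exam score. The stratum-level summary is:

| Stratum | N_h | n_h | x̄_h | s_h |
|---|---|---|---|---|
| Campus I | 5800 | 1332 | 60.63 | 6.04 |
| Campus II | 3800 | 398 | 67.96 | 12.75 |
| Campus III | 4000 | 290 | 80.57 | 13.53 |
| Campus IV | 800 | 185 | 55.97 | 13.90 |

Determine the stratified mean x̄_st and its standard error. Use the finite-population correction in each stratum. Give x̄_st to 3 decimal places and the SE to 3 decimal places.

x̄_st = Σ W_h x̄_h = (5800·60.63 + 3800·67.96 + 4000·80.57 + 800·55.97)/14400 = 67.84431
V̂(x̄_st) = Σ W_h² (1 − n_h/N_h) s_h²/n_h, with W_h = N_h/N and N = 14400:
  stratum Campus I: (5800/14400)²·(1 − 1332/5800)·6.04²/1332 = 0.00342283
  stratum Campus II: (3800/14400)²·(1 − 398/3800)·12.75²/398 = 0.0254642
  stratum Campus III: (4000/14400)²·(1 − 290/4000)·13.53²/290 = 0.0451759
  stratum Campus IV: (800/14400)²·(1 − 185/800)·13.90²/185 = 0.00247798
V̂(x̄_st) = 0.0765409
SE(x̄_st) = √0.0765409 = 0.27666

x̄_st ≈ 67.844, SE ≈ 0.277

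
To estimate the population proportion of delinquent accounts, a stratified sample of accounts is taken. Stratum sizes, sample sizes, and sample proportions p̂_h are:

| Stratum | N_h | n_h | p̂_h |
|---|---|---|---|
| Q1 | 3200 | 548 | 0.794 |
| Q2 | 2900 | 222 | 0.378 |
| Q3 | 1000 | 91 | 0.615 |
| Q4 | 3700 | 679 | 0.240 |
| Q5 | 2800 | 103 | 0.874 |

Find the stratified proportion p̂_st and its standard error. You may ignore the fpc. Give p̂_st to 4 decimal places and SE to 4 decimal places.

N = 13600; stratum weights W_h = N_h/N.
p̂_st = Σ W_h p̂_h = (3200·0.794 + 2900·0.378 + 1000·0.615 + 3700·0.240 + 2800·0.874)/13600 = 0.55788
V̂(p̂_st) = Σ W_h² p̂_h(1−p̂_h)/(n_h−1):
  stratum Q1: (3200/13600)²·0.794·0.206/547 = 1.65547e-05
  stratum Q2: (2900/13600)²·0.378·0.622/221 = 4.83736e-05
  stratum Q3: (1000/13600)²·0.615·0.385/90 = 1.42238e-05
  stratum Q4: (3700/13600)²·0.240·0.760/678 = 1.99123e-05
  stratum Q5: (2800/13600)²·0.874·0.126/102 = 4.57636e-05
V̂(p̂_st) = 0.000144828; SE = √V̂ = 0.0120344

p̂_st ≈ 0.5579, SE ≈ 0.0120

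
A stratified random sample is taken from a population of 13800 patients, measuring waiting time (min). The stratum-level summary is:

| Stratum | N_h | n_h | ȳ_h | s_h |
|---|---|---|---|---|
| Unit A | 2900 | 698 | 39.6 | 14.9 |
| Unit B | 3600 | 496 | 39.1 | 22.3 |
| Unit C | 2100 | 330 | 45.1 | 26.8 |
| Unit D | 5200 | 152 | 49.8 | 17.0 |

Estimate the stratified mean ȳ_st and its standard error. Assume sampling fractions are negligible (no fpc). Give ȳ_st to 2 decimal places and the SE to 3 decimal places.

ȳ_st = Σ W_h ȳ_h = (2900·39.6 + 3600·39.1 + 2100·45.1 + 5200·49.8)/13800 = 44.15000
V̂(ȳ_st) = Σ W_h² s_h²/n_h, with W_h = N_h/N and N = 13800:
  stratum Unit A: (2900/13800)²·14.9²/698 = 0.0140461
  stratum Unit B: (3600/13800)²·22.3²/496 = 0.0682299
  stratum Unit C: (2100/13800)²·26.8²/330 = 0.0504006
  stratum Unit D: (5200/13800)²·17.0²/152 = 0.269962
V̂(ȳ_st) = 0.402639
SE(ȳ_st) = √0.402639 = 0.634538

ȳ_st ≈ 44.15, SE ≈ 0.635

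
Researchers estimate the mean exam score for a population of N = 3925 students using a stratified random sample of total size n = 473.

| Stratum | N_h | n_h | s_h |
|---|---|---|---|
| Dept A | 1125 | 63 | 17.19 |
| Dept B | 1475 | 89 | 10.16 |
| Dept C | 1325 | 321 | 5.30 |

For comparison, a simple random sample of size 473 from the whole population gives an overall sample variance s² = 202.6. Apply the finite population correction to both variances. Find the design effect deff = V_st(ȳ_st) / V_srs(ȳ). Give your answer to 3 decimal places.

deff ≈ 1.394

V̂(ȳ_st) = Σ W_h² (1 − n_h/N_h) s_h²/n_h, with W_h = N_h/N and N = 3925:
  stratum Dept A: (1125/3925)²·(1 − 63/1125)·17.19²/63 = 0.363755
  stratum Dept B: (1475/3925)²·(1 − 89/1475)·10.16²/89 = 0.153912
  stratum Dept C: (1325/3925)²·(1 − 321/1325)·5.30²/321 = 0.00755644
V_st = 0.525224
V_srs = (1 − 473/3925)·202.6/473 = 0.376712
deff = V_st / V_srs = 0.525224/0.376712 = 1.3942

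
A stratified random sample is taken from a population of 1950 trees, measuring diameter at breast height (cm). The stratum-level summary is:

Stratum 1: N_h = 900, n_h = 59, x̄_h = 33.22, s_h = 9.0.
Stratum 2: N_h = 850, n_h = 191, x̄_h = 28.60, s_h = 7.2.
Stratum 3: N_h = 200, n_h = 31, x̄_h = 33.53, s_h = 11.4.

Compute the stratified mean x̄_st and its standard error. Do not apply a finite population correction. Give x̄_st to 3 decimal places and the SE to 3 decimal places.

x̄_st ≈ 31.238, SE ≈ 0.623

x̄_st = Σ W_h x̄_h = (900·33.22 + 850·28.60 + 200·33.53)/1950 = 31.23795
V̂(x̄_st) = Σ W_h² s_h²/n_h, with W_h = N_h/N and N = 1950:
  stratum 1: (900/1950)²·9.0²/59 = 0.292448
  stratum 2: (850/1950)²·7.2²/191 = 0.0515704
  stratum 3: (200/1950)²·11.4²/31 = 0.0441
V̂(x̄_st) = 0.388118
SE(x̄_st) = √0.388118 = 0.622992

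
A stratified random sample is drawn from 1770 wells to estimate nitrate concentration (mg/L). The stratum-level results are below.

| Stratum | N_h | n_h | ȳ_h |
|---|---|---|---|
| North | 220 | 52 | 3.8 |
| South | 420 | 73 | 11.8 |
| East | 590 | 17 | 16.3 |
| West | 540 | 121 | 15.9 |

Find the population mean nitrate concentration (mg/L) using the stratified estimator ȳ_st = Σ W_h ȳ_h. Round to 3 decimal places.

N = Σ N_h = 1770. Stratum weights W_h = N_h/N.
ȳ_st = (220·3.8 + 420·11.8 + 590·16.3 + 540·15.9) / 1770 = 13.55650

ȳ_st ≈ 13.556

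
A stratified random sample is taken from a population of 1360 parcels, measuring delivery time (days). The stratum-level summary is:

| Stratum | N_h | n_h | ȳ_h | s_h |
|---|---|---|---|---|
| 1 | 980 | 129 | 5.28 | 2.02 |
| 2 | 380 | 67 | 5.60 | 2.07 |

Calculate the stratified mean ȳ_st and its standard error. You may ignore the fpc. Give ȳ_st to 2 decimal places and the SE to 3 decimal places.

ȳ_st ≈ 5.37, SE ≈ 0.146

ȳ_st = Σ W_h ȳ_h = (980·5.28 + 380·5.60)/1360 = 5.36941
V̂(ȳ_st) = Σ W_h² s_h²/n_h, with W_h = N_h/N and N = 1360:
  stratum 1: (980/1360)²·2.02²/129 = 0.0164243
  stratum 2: (380/1360)²·2.07²/67 = 0.00499293
V̂(ȳ_st) = 0.0214172
SE(ȳ_st) = √0.0214172 = 0.146346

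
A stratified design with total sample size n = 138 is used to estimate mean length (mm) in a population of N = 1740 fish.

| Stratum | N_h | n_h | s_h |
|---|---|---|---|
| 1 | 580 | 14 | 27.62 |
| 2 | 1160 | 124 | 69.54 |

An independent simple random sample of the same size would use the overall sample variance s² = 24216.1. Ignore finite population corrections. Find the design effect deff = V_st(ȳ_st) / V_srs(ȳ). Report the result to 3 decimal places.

V̂(ȳ_st) = Σ W_h² s_h²/n_h, with W_h = N_h/N and N = 1740:
  stratum 1: (580/1740)²·27.62²/14 = 6.05448
  stratum 2: (1160/1740)²·69.54²/124 = 17.3327
V_st = 23.3871
V_srs = s²/n = 24216.1/138 = 175.479
deff = V_st / V_srs = 23.3871/175.479 = 0.1333

deff ≈ 0.133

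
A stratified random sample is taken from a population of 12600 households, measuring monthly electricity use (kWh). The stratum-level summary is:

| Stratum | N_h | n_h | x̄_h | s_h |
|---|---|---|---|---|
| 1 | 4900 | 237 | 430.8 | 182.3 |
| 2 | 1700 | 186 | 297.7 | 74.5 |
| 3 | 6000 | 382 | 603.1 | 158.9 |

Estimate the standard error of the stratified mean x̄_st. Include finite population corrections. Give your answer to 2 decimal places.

V̂(x̄_st) = Σ W_h² (1 − n_h/N_h) s_h²/n_h, with W_h = N_h/N and N = 12600:
  stratum 1: (4900/12600)²·(1 − 237/4900)·182.3²/237 = 20.1811
  stratum 2: (1700/12600)²·(1 − 186/1700)·74.5²/186 = 0.483764
  stratum 3: (6000/12600)²·(1 − 382/6000)·158.9²/382 = 14.0338
V̂(x̄_st) = 34.6987
SE(x̄_st) = √34.6987 = 5.89056

SE(x̄_st) ≈ 5.89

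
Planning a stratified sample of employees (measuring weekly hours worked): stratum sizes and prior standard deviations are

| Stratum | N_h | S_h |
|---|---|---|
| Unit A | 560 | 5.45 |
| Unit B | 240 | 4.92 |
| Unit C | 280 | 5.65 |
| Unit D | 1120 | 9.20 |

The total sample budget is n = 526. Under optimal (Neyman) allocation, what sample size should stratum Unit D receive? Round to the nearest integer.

336

Neyman allocation: n_h = n · N_h S_h / Σ N_i S_i, with n = 526.
  stratum Unit A: N_h·S_h = 560·5.45 = 3052.00
  stratum Unit B: N_h·S_h = 240·4.92 = 1180.80
  stratum Unit C: N_h·S_h = 280·5.65 = 1582.00
  stratum Unit D: N_h·S_h = 1120·9.20 = 10304.00
Σ N_h S_h = 16118.80
n for stratum Unit D = 526·10304.00/16118.80 = 336.247 → 336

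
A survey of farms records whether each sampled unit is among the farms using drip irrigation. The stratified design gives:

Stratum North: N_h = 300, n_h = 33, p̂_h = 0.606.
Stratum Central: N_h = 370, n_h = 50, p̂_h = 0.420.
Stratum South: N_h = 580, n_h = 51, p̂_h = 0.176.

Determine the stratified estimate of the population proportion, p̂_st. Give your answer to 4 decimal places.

N = 1250; stratum weights W_h = N_h/N.
p̂_st = Σ W_h p̂_h = (300·0.606 + 370·0.420 + 580·0.176)/1250 = 0.35142

p̂_st ≈ 0.3514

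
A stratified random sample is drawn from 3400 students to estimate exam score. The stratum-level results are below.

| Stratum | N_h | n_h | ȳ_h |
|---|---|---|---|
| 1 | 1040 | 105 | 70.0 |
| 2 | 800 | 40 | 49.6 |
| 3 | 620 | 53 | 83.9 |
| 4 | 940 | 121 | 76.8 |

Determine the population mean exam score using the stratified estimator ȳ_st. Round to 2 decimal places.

ȳ_st ≈ 69.61

N = Σ N_h = 3400. Stratum weights W_h = N_h/N.
ȳ_st = (1040·70.0 + 800·49.6 + 620·83.9 + 940·76.8) / 3400 = 69.6147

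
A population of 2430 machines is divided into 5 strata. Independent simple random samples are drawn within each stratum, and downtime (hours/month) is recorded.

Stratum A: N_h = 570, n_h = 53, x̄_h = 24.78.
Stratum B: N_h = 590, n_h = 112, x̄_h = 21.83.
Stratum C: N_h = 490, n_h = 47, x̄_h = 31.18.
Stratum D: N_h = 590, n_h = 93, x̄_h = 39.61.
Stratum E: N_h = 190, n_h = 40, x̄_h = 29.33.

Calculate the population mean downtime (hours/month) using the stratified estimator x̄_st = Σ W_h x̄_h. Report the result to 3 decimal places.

N = Σ N_h = 2430. Stratum weights W_h = N_h/N.
x̄_st = (570·24.78 + 590·21.83 + 490·31.18 + 590·39.61 + 190·29.33) / 2430 = 29.31074

x̄_st ≈ 29.311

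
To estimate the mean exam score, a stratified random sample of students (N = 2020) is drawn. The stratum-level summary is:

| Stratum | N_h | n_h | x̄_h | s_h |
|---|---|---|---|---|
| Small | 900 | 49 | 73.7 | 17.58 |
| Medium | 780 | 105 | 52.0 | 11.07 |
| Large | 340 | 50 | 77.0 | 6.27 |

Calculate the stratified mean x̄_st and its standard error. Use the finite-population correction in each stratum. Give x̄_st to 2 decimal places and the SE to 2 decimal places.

x̄_st = Σ W_h x̄_h = (900·73.7 + 780·52.0 + 340·77.0)/2020 = 65.87624
V̂(x̄_st) = Σ W_h² (1 − n_h/N_h) s_h²/n_h, with W_h = N_h/N and N = 2020:
  stratum Small: (900/2020)²·(1 − 49/900)·17.58²/49 = 1.18389
  stratum Medium: (780/2020)²·(1 − 105/780)·11.07²/105 = 0.150592
  stratum Large: (340/2020)²·(1 − 50/340)·6.27²/50 = 0.0189994
V̂(x̄_st) = 1.35348
SE(x̄_st) = √1.35348 = 1.16339

x̄_st ≈ 65.88, SE ≈ 1.16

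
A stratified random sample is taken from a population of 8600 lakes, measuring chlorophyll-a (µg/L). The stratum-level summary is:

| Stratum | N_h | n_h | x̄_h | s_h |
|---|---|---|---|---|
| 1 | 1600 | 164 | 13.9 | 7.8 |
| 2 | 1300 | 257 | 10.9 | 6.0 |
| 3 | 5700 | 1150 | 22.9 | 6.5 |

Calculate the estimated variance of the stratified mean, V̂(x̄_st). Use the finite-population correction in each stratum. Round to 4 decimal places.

V̂(x̄_st) = Σ W_h² (1 − n_h/N_h) s_h²/n_h, with W_h = N_h/N and N = 8600:
  stratum 1: (1600/8600)²·(1 − 164/1600)·7.8²/164 = 0.0115245
  stratum 2: (1300/8600)²·(1 − 257/1300)·6.0²/257 = 0.00256803
  stratum 3: (5700/8600)²·(1 − 1150/5700)·6.5²/1150 = 0.012883
V̂(x̄_st) = 0.0269756

V̂(x̄_st) ≈ 0.0270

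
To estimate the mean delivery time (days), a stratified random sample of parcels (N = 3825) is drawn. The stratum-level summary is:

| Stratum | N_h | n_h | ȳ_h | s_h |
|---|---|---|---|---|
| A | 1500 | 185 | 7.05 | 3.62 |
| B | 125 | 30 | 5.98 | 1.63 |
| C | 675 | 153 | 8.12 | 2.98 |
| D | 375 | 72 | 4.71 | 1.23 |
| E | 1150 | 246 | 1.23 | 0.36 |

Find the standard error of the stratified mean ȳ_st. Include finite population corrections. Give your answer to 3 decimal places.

V̂(ȳ_st) = Σ W_h² (1 − n_h/N_h) s_h²/n_h, with W_h = N_h/N and N = 3825:
  stratum A: (1500/3825)²·(1 − 185/1500)·3.62²/185 = 0.00954992
  stratum B: (125/3825)²·(1 − 30/125)·1.63²/30 = 7.18828e-05
  stratum C: (675/3825)²·(1 − 153/675)·2.98²/153 = 0.00139782
  stratum D: (375/3825)²·(1 − 72/375)·1.23²/72 = 0.000163188
  stratum E: (1150/3825)²·(1 − 246/1150)·0.36²/246 = 3.74346e-05
V̂(ȳ_st) = 0.0112202
SE(ȳ_st) = √0.0112202 = 0.105926

SE(ȳ_st) ≈ 0.106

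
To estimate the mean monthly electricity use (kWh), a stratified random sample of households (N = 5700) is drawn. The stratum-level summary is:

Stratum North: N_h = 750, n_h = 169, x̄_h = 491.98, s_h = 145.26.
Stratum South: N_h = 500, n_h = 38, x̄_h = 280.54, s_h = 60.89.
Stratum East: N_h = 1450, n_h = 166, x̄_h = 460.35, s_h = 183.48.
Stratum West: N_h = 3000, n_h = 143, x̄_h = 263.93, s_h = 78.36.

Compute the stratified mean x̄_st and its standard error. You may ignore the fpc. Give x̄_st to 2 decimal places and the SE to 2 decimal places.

x̄_st = Σ W_h x̄_h = (750·491.98 + 500·280.54 + 1450·460.35 + 3000·263.93)/5700 = 345.36009
V̂(x̄_st) = Σ W_h² s_h²/n_h, with W_h = N_h/N and N = 5700:
  stratum North: (750/5700)²·145.26²/169 = 2.16161
  stratum South: (500/5700)²·60.89²/38 = 0.750756
  stratum East: (1450/5700)²·183.48²/166 = 13.1237
  stratum West: (3000/5700)²·78.36²/143 = 11.8945
V̂(x̄_st) = 27.9305
SE(x̄_st) = √27.9305 = 5.28493

x̄_st ≈ 345.36, SE ≈ 5.28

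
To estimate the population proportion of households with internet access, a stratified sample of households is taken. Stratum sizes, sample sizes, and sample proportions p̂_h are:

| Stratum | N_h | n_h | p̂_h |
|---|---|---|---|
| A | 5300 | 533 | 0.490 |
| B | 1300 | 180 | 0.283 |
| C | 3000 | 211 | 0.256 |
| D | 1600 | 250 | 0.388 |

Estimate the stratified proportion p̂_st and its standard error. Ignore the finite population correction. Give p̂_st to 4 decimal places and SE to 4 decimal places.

p̂_st ≈ 0.3887, SE ≈ 0.0143

N = 11200; stratum weights W_h = N_h/N.
p̂_st = Σ W_h p̂_h = (5300·0.490 + 1300·0.283 + 3000·0.256 + 1600·0.388)/11200 = 0.38872
V̂(p̂_st) = Σ W_h² p̂_h(1−p̂_h)/(n_h−1):
  stratum A: (5300/11200)²·0.490·0.510/532 = 0.000105189
  stratum B: (1300/11200)²·0.283·0.717/179 = 1.52723e-05
  stratum C: (3000/11200)²·0.256·0.744/210 = 6.50729e-05
  stratum D: (1600/11200)²·0.388·0.612/249 = 1.9462e-05
V̂(p̂_st) = 0.000204996; SE = √V̂ = 0.0143177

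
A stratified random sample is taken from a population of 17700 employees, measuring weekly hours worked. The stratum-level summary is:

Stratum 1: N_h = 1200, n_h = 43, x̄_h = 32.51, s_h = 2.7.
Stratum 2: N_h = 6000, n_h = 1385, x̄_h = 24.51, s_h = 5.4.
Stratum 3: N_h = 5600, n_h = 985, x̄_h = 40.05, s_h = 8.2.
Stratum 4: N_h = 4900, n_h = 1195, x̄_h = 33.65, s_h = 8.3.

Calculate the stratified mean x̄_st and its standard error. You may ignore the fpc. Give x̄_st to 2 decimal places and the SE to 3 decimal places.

x̄_st = Σ W_h x̄_h = (1200·32.51 + 6000·24.51 + 5600·40.05 + 4900·33.65)/17700 = 32.49927
V̂(x̄_st) = Σ W_h² s_h²/n_h, with W_h = N_h/N and N = 17700:
  stratum 1: (1200/17700)²·2.7²/43 = 0.000779247
  stratum 2: (6000/17700)²·5.4²/1385 = 0.00241932
  stratum 3: (5600/17700)²·8.2²/985 = 0.00683315
  stratum 4: (4900/17700)²·8.3²/1195 = 0.00441808
V̂(x̄_st) = 0.0144498
SE(x̄_st) = √0.0144498 = 0.120207

x̄_st ≈ 32.50, SE ≈ 0.120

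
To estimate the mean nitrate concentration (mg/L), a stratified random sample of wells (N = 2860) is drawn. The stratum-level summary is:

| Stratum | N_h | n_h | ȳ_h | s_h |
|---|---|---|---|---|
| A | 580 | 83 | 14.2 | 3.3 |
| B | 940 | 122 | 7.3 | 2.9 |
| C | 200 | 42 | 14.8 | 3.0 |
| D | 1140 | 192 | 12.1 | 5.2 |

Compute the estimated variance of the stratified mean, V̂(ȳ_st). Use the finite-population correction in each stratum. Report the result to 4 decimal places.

V̂(ȳ_st) ≈ 0.0305

V̂(ȳ_st) = Σ W_h² (1 − n_h/N_h) s_h²/n_h, with W_h = N_h/N and N = 2860:
  stratum A: (580/2860)²·(1 − 83/580)·3.3²/83 = 0.00462383
  stratum B: (940/2860)²·(1 − 122/940)·2.9²/122 = 0.00648015
  stratum C: (200/2860)²·(1 − 42/200)·3.0²/42 = 0.000827843
  stratum D: (1140/2860)²·(1 − 192/1140)·5.2²/192 = 0.0186074
V̂(ȳ_st) = 0.0305393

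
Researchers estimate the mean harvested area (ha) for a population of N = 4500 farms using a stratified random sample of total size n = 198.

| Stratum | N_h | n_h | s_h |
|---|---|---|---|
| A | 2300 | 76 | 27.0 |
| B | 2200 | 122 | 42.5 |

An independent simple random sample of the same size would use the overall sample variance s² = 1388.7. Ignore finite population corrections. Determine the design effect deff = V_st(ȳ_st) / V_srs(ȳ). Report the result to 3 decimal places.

V̂(ȳ_st) = Σ W_h² s_h²/n_h, with W_h = N_h/N and N = 4500:
  stratum A: (2300/4500)²·27.0²/76 = 2.50579
  stratum B: (2200/4500)²·42.5²/122 = 3.53866
V_st = 6.04445
V_srs = s²/n = 1388.7/198 = 7.01364
deff = V_st / V_srs = 6.04445/7.01364 = 0.8618

deff ≈ 0.862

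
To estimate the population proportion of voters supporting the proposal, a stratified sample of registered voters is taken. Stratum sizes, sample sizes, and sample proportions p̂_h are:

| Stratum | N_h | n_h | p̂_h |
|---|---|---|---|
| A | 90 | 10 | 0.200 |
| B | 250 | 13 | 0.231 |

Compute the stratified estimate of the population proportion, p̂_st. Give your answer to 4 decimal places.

p̂_st ≈ 0.2228

N = 340; stratum weights W_h = N_h/N.
p̂_st = Σ W_h p̂_h = (90·0.200 + 250·0.231)/340 = 0.22279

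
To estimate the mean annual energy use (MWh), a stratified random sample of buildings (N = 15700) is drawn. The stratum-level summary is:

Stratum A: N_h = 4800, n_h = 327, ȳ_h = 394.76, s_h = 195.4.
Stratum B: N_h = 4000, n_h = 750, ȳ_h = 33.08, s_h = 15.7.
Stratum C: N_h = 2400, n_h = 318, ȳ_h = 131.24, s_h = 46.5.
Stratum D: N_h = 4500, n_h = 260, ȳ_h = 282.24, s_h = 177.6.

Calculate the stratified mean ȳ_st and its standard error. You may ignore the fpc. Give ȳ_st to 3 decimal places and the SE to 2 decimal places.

ȳ_st = Σ W_h ȳ_h = (4800·394.76 + 4000·33.08 + 2400·131.24 + 4500·282.24)/15700 = 230.07796
V̂(ȳ_st) = Σ W_h² s_h²/n_h, with W_h = N_h/N and N = 15700:
  stratum A: (4800/15700)²·195.4²/327 = 10.914
  stratum B: (4000/15700)²·15.7²/750 = 0.0213333
  stratum C: (2400/15700)²·46.5²/318 = 0.158892
  stratum D: (4500/15700)²·177.6²/260 = 9.9664
V̂(ȳ_st) = 21.0606
SE(ȳ_st) = √21.0606 = 4.58919

ȳ_st ≈ 230.078, SE ≈ 4.59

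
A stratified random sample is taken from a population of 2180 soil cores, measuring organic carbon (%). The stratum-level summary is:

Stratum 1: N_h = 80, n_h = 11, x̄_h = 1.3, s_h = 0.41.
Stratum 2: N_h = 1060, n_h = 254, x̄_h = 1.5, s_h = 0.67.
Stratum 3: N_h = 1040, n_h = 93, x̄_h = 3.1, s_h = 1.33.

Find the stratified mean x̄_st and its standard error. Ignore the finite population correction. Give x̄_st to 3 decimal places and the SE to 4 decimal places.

x̄_st = Σ W_h x̄_h = (80·1.3 + 1060·1.5 + 1040·3.1)/2180 = 2.25596
V̂(x̄_st) = Σ W_h² s_h²/n_h, with W_h = N_h/N and N = 2180:
  stratum 1: (80/2180)²·0.41²/11 = 2.05798e-05
  stratum 2: (1060/2180)²·0.67²/254 = 0.000417844
  stratum 3: (1040/2180)²·1.33²/93 = 0.00432886
V̂(x̄_st) = 0.00476729
SE(x̄_st) = √0.00476729 = 0.0690456

x̄_st ≈ 2.256, SE ≈ 0.0690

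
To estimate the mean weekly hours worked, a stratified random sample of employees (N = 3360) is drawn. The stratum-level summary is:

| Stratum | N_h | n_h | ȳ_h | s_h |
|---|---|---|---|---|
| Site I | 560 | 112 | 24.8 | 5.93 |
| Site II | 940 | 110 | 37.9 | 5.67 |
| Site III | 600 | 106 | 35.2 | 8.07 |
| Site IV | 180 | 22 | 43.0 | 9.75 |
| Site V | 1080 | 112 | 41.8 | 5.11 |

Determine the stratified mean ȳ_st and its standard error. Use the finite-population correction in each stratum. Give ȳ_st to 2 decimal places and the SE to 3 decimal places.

ȳ_st = Σ W_h ȳ_h = (560·24.8 + 940·37.9 + 600·35.2 + 180·43.0 + 1080·41.8)/3360 = 36.76131
V̂(ȳ_st) = Σ W_h² (1 − n_h/N_h) s_h²/n_h, with W_h = N_h/N and N = 3360:
  stratum Site I: (560/3360)²·(1 − 112/560)·5.93²/112 = 0.00697716
  stratum Site II: (940/3360)²·(1 − 110/940)·5.67²/110 = 0.0201976
  stratum Site III: (600/3360)²·(1 − 106/600)·8.07²/106 = 0.0161302
  stratum Site IV: (180/3360)²·(1 − 22/180)·9.75²/22 = 0.0108852
  stratum Site V: (1080/3360)²·(1 − 112/1080)·5.11²/112 = 0.0215896
V̂(ȳ_st) = 0.0757799
SE(ȳ_st) = √0.0757799 = 0.275281

ȳ_st ≈ 36.76, SE ≈ 0.275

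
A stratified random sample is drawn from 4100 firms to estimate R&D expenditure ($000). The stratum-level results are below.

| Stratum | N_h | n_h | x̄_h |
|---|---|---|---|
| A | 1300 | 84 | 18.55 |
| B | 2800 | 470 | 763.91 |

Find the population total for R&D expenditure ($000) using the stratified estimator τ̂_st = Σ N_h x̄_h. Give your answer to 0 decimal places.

τ̂_st ≈ 2163063

τ̂_st = Σ N_h x̄_h = 1300·18.55 + 2800·763.91 = 2163063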